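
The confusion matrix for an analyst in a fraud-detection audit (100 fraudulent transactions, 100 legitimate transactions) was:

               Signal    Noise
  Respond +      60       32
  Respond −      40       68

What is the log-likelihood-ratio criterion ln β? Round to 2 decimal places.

H = 60/100 = 0.6000
FA = 32/100 = 0.3200
z(H) = z(0.6000) = 0.253
z(FA) = z(0.3200) = -0.468
ln β = −½·[z(H)² − z(FA)²] = −0.5 × (0.064 − 0.219) = 0.0775

ln β = 0.08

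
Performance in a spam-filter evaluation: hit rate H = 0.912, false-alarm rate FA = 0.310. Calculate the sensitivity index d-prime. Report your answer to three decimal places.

d-prime = 1.849

z(H) = 1.3532
z(FA) = -0.4959
d' = z(H) − z(FA) = 1.3532 − (-0.4959) = 1.8491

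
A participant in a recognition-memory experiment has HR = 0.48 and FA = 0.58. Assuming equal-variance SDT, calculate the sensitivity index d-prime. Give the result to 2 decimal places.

z(H) = z(0.48) = -0.0502
z(FA) = z(0.58) = 0.2019
d' = z(H) − z(FA) = -0.0502 − 0.2019 = -0.2521

d-prime = -0.25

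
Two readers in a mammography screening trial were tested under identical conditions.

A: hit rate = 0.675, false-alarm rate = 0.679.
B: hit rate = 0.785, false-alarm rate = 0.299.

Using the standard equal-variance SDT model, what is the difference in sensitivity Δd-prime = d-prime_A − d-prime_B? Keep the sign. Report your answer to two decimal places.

Δd-prime = -1.33

A: z(0.675) = 0.454, z(0.679) = 0.465, d' = -0.011
B: z(0.785) = 0.789, z(0.299) = -0.527, d' = 1.316
Δd' = d'_A − d'_B = -0.011 − 1.316 = -1.327
B has the higher sensitivity.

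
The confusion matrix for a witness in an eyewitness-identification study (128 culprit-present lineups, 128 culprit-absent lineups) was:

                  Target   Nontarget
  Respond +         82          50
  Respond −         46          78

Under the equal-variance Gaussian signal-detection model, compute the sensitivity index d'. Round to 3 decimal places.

H = 82/128 = 0.6406
FA = 50/128 = 0.3906
z(H) = 0.3601
z(FA) = -0.2778
d' = z(H) − z(FA) = 0.3601 − (-0.2778) = 0.6379

d' = 0.638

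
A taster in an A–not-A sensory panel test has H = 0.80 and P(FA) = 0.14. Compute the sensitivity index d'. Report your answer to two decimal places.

z(H) = 0.842
z(FA) = -1.080
d' = z(H) − z(FA) = 0.842 − (-1.080) = 1.922

d' = 1.92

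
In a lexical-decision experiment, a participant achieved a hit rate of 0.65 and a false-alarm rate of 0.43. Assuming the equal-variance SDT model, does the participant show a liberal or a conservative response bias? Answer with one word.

z(H) = 0.385, z(FA) = -0.176
c = −½·(z(H) + z(FA)) = -0.1045
c < 0 → liberal criterion (biased toward responding “yes”).

liberal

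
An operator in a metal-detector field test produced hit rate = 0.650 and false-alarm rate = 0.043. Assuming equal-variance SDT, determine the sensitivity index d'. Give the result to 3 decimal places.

Φ⁻¹(H) = 0.3853
Φ⁻¹(FA) = -1.7169
d' = z(H) − z(FA) = 0.3853 − (-1.7169) = 2.1022

d' = 2.102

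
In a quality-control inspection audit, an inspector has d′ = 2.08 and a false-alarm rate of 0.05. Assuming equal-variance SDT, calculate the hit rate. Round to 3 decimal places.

hit rate = 0.668

z(false-alarm rate) = z(0.05) = -1.6449
z(H) = z(FA) + d' = -1.6449 + 2.08 = 0.4351
hit rate = Φ(0.4351) = 0.6683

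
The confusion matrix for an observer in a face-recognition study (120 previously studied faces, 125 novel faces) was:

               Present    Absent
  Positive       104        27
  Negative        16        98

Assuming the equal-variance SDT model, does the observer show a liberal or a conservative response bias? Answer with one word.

z(H) = 1.111, z(FA) = -0.786
c = −½·(z(H) + z(FA)) = -0.1625
c < 0 → liberal criterion (biased toward responding “yes”).

liberal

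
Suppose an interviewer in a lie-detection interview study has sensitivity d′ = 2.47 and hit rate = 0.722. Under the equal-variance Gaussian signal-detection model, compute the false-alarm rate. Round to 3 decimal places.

z(hit rate) = z(0.722) = 0.5888
z(FA) = z(H) − d' = 0.5888 − 2.47 = -1.8812
false-alarm rate = Φ(-1.8812) = 0.0300

false-alarm rate = 0.030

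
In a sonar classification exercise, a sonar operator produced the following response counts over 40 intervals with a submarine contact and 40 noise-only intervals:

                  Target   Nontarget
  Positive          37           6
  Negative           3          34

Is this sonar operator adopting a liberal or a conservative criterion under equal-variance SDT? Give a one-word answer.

z(H) = 1.440, z(FA) = -1.036
c = −½·(z(H) + z(FA)) = -0.202
c < 0 → liberal criterion (biased toward responding “yes”).

liberal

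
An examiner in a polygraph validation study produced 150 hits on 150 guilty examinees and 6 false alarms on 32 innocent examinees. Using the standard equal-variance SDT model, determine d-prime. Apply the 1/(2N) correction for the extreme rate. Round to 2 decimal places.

The hit rate is 150/150 = 1, so apply the 1/(2N) correction: H → 1 − 1/(2·150) = 0.99667.
z(H) = z(0.99667) = 2.713
z(FA) = z(0.18750) = -0.887
d' = 2.713 − (-0.887) = 3.600

d-prime = 3.60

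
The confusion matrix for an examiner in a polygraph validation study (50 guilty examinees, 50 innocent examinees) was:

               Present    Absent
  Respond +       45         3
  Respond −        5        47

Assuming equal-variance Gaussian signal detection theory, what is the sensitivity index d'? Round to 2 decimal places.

d' = 2.84

H = 45/50 = 0.9000
FA = 3/50 = 0.0600
Φ⁻¹(H) = Φ⁻¹(0.9000) = 1.282
Φ⁻¹(FA) = Φ⁻¹(0.0600) = -1.555
d' = z(H) − z(FA) = 1.282 − (-1.555) = 2.837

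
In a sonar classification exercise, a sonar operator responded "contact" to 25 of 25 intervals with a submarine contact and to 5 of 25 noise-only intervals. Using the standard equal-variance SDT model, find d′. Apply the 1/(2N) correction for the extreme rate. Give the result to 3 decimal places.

d′ = 2.895

The hit rate is 25/25 = 1, so apply the 1/(2N) correction: H → 1 − 1/(2·25) = 0.98000.
z(H) = z(0.98000) = 2.0537
z(FA) = z(0.20000) = -0.8416
d' = 2.0537 − (-0.8416) = 2.8953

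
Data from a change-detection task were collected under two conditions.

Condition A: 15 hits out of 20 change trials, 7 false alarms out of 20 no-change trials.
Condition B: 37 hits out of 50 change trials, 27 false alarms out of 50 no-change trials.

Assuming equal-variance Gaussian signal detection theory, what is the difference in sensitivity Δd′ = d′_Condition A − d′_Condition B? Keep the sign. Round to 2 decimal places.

Condition A: z(0.7500) = 0.674, z(0.3500) = -0.385, d' = 1.059
Condition B: z(0.7400) = 0.643, z(0.5400) = 0.100, d' = 0.543
Δd' = d'_Condition A − d'_Condition B = 1.059 − 0.543 = 0.516
Condition A has the higher sensitivity.

Δd′ = 0.52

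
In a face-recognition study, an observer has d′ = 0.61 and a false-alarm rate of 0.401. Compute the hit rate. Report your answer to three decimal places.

hit rate = 0.640

z(false-alarm rate) = z(0.401) = -0.2508
z(H) = z(FA) + d' = -0.2508 + 0.61 = 0.3592
hit rate = Φ(0.3592) = 0.6403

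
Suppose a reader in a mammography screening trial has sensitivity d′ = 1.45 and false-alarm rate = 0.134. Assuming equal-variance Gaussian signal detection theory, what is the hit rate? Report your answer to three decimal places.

hit rate = 0.634

z(false-alarm rate) = z(0.134) = -1.1077
z(H) = z(FA) + d' = -1.1077 + 1.45 = 0.3423
hit rate = Φ(0.3423) = 0.6339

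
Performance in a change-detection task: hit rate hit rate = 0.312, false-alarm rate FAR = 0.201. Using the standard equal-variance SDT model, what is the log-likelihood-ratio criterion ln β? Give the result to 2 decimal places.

ln β = 0.23

Φ⁻¹(H) = Φ⁻¹(0.312) = -0.490
Φ⁻¹(FA) = Φ⁻¹(0.201) = -0.838
ln β = −½·[z(H)² − z(FA)²] = −0.5 × (0.240 − 0.702) = 0.231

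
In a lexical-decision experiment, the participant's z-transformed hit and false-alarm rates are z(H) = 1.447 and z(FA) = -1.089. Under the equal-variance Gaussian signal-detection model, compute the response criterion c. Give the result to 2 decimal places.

c = -0.18

c = −½·[z(H) + z(FA)] = −½·(1.447 + (-1.089)) = -0.179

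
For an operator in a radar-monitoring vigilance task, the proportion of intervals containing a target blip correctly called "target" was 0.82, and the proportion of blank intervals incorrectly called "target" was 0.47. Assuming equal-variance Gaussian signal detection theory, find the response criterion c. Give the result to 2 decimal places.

c = -0.42

z(H) = 0.9154
z(FA) = -0.0753
c = −½·[z(H) + z(FA)] = −0.5 × (0.9154 + (-0.0753)) = -0.42005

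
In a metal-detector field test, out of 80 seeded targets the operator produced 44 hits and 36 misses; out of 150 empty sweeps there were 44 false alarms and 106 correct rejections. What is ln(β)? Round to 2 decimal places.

H = 44/80 = 0.5500
FA = 44/150 = 0.2933
z(H) = z(0.5500) = 0.126
z(FA) = z(0.2933) = -0.544
ln β = −½·[z(H)² − z(FA)²] = −0.5 × (0.016 − 0.296) = 0.140

ln β = 0.14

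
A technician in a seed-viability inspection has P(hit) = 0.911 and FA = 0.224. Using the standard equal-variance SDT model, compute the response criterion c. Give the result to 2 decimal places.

z(H) = 1.3469
z(FA) = -0.7588
c = −½·[z(H) + z(FA)] = −0.5 × (1.3469 + (-0.7588)) = -0.29405

c = -0.29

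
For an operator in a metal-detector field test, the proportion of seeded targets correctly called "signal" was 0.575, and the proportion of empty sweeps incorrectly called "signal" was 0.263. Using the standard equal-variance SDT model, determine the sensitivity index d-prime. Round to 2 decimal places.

Φ⁻¹(0.575) = 0.189, Φ⁻¹(0.263) = -0.634
d' = z(H) − z(FA) = 0.189 − (-0.634) = 0.823

d-prime = 0.82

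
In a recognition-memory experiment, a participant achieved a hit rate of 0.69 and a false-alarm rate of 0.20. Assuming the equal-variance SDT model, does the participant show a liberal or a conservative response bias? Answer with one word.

conservative

z(H) = 0.496, z(FA) = -0.842
c = −½·(z(H) + z(FA)) = 0.173
c > 0 → conservative criterion (biased toward responding “no”).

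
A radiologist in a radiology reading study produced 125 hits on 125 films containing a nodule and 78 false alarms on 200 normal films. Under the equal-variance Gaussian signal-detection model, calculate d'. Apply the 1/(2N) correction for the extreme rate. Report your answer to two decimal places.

The hit rate is 125/125 = 1, so apply the 1/(2N) correction: H → 1 − 1/(2·125) = 0.99600.
z(H) = z(0.99600) = 2.652
z(FA) = z(0.39000) = -0.279
d' = 2.652 − (-0.279) = 2.931

d' = 2.93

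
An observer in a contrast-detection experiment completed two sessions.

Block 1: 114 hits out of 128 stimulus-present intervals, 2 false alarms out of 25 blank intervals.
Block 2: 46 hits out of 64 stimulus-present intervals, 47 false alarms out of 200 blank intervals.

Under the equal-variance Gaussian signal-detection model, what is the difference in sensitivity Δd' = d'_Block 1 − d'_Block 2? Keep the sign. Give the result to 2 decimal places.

Δd' = 1.33

Block 1: z(0.8906) = 1.230, z(0.0800) = -1.405, d' = 2.635
Block 2: z(0.7188) = 0.579, z(0.2350) = -0.722, d' = 1.301
Δd' = d'_Block 1 − d'_Block 2 = 2.635 − 1.301 = 1.334
Block 1 has the higher sensitivity.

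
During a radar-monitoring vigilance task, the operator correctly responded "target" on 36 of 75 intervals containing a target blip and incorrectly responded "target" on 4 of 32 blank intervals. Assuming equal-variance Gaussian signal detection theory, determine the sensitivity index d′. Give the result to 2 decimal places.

H = 36/75 = 0.4800
FA = 4/32 = 0.1250
z(H) = -0.0502
z(FA) = -1.1503
d' = z(H) − z(FA) = -0.0502 − (-1.1503) = 1.1001

d′ = 1.10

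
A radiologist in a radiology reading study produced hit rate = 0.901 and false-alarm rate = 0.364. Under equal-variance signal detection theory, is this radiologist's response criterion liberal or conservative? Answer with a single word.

liberal

z(H) = 1.287, z(FA) = -0.348
c = −½·(z(H) + z(FA)) = -0.4695
c < 0 → liberal criterion (biased toward responding “yes”).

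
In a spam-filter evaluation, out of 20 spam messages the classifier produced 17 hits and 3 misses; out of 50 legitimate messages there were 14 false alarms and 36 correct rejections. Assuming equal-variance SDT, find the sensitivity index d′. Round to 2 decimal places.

d′ = 1.62

H = 17/20 = 0.8500
FA = 14/50 = 0.2800
z(H) = z(0.8500) = 1.036
z(FA) = z(0.2800) = -0.583
d' = z(H) − z(FA) = 1.036 − (-0.583) = 1.619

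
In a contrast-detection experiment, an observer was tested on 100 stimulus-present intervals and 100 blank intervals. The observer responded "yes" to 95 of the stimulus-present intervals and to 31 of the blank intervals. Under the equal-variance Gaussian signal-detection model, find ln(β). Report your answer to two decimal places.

H = 95/100 = 0.9500
FA = 31/100 = 0.3100
z(0.9500) = 1.645, z(0.3100) = -0.496
ln β = −½·[z(H)² − z(FA)²] = −0.5 × (2.706 − 0.246) = -1.230

ln β = -1.23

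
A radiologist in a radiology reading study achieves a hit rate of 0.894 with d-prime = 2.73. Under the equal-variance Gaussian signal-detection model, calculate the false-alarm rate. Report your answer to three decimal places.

false-alarm rate = 0.069

z(hit rate) = z(0.894) = 1.2481
z(FA) = z(H) − d' = 1.2481 − 2.73 = -1.4819
false-alarm rate = Φ(-1.4819) = 0.0692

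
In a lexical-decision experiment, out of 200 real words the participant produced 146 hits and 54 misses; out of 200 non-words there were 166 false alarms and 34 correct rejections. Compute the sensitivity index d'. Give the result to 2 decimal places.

d' = -0.34

H = 146/200 = 0.7300
FA = 166/200 = 0.8300
Φ⁻¹(0.7300) = 0.6128, Φ⁻¹(0.8300) = 0.9542
d' = z(H) − z(FA) = 0.6128 − 0.9542 = -0.3414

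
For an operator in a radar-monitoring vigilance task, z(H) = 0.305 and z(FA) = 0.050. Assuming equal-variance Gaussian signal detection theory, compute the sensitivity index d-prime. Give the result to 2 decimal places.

d-prime = 0.26

d' = z(H) − z(FA) = 0.305 − 0.050 = 0.255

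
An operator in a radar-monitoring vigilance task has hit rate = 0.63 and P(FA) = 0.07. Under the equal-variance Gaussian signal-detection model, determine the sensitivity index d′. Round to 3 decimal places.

Φ⁻¹(0.63) = 0.3319, Φ⁻¹(0.07) = -1.4758
d' = z(H) − z(FA) = 0.3319 − (-1.4758) = 1.8077

d′ = 1.808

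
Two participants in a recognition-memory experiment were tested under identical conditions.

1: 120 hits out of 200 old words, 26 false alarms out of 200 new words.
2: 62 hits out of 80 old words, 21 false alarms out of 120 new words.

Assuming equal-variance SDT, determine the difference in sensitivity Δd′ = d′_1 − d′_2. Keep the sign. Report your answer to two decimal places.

1: z(0.6000) = 0.253, z(0.1300) = -1.126, d' = 1.379
2: z(0.7750) = 0.755, z(0.1750) = -0.935, d' = 1.690
Δd' = d'_1 − d'_2 = 1.379 − 1.690 = -0.311
2 has the higher sensitivity.

Δd′ = -0.31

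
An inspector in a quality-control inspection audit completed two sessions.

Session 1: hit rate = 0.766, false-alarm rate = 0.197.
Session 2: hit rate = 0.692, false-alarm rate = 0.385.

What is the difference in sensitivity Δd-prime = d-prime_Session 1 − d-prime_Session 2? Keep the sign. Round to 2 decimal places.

Δd-prime = 0.78

Session 1: z(0.766) = 0.726, z(0.197) = -0.852, d' = 1.578
Session 2: z(0.692) = 0.502, z(0.385) = -0.292, d' = 0.794
Δd' = d'_Session 1 − d'_Session 2 = 1.578 − 0.794 = 0.784
Session 1 has the higher sensitivity.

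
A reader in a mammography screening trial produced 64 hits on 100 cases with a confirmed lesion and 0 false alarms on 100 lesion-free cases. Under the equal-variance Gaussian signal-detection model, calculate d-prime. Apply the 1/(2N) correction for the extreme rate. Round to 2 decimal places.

d-prime = 2.93

The false-alarm rate is 0/100 = 0, so apply the 1/(2N) correction: FA → 1/(2·100) = 0.00500.
z(H) = z(0.64000) = 0.358
z(FA) = z(0.00500) = -2.576
d' = 0.358 − (-2.576) = 2.934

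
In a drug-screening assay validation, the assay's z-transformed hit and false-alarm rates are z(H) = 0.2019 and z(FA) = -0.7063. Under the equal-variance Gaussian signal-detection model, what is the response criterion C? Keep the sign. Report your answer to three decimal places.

C = 0.252

c = −½·[z(H) + z(FA)] = −½·(0.2019 + (-0.7063)) = 0.2522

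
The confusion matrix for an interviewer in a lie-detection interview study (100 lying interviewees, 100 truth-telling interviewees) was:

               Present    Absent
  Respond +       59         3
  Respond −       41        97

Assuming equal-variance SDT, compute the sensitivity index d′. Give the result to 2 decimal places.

H = 59/100 = 0.5900
FA = 3/100 = 0.0300
z(H) = z(0.5900) = 0.228
z(FA) = z(0.0300) = -1.881
d' = z(H) − z(FA) = 0.228 − (-1.881) = 2.109

d′ = 2.11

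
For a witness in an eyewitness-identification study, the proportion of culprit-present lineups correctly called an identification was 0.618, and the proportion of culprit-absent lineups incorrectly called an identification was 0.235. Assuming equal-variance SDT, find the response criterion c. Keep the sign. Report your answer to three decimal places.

c = 0.211

z(H) = z(0.618) = 0.3002
z(FA) = z(0.235) = -0.7225
c = −½·[z(H) + z(FA)] = −0.5 × (0.3002 + (-0.7225)) = 0.21115
c > 0: the witness has a conservative response bias.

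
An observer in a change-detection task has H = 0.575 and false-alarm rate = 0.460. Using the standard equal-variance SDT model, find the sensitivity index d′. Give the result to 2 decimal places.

Φ⁻¹(H) = 0.1891
Φ⁻¹(FA) = -0.1004
d' = z(H) − z(FA) = 0.1891 − (-0.1004) = 0.2895

d′ = 0.29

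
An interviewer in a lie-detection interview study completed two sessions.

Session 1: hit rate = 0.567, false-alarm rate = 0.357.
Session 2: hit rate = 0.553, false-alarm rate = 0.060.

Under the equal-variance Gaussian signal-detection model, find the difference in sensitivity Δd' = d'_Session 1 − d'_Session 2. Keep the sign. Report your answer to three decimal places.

Δd' = -1.153

Session 1: z(0.567) = 0.1687, z(0.357) = -0.3665, d' = 0.5352
Session 2: z(0.553) = 0.1332, z(0.060) = -1.5548, d' = 1.6880
Δd' = d'_Session 1 − d'_Session 2 = 0.5352 − 1.6880 = -1.1528
Session 2 has the higher sensitivity.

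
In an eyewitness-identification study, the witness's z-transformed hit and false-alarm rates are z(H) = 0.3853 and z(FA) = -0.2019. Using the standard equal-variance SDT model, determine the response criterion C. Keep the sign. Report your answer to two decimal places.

C = -0.09

c = −½·[z(H) + z(FA)] = −½·(0.3853 + (-0.2019)) = -0.0917
c < 0: the witness has a liberal response bias.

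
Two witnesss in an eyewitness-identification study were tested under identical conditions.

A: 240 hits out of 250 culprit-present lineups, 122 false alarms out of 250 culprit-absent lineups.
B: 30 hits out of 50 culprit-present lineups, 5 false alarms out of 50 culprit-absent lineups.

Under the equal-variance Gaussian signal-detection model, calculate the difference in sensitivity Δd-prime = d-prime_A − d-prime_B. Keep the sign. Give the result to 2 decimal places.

A: z(0.9600) = 1.751, z(0.4880) = -0.030, d' = 1.781
B: z(0.6000) = 0.253, z(0.1000) = -1.282, d' = 1.535
Δd' = d'_A − d'_B = 1.781 − 1.535 = 0.246
A has the higher sensitivity.

Δd-prime = 0.25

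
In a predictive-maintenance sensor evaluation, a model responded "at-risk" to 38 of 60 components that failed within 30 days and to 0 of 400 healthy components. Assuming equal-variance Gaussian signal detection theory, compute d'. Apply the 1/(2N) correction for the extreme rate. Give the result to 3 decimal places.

d' = 3.364

The false-alarm rate is 0/400 = 0, so apply the 1/(2N) correction: FA → 1/(2·400) = 0.00125.
z(H) = z(0.63333) = 0.3407
z(FA) = z(0.00125) = -3.0233
d' = 0.3407 − (-3.0233) = 3.3640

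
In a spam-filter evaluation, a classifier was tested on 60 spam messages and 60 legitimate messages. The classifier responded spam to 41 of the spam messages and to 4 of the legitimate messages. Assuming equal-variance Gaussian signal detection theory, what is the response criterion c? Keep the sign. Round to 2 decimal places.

H = 41/60 = 0.6833
FA = 4/60 = 0.0667
z(H) = z(0.6833) = 0.4769
z(FA) = z(0.0667) = -1.5008
c = −½·[z(H) + z(FA)] = −0.5 × (0.4769 + (-1.5008)) = 0.51195
c > 0: the classifier has a conservative response bias.

c = 0.51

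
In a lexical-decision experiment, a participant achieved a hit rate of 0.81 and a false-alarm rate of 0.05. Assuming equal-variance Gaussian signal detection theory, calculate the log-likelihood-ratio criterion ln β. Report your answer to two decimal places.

ln β = 0.97

z(H) = z(0.81) = 0.878
z(FA) = z(0.05) = -1.645
ln β = −½·[z(H)² − z(FA)²] = −0.5 × (0.771 − 2.706) = 0.9675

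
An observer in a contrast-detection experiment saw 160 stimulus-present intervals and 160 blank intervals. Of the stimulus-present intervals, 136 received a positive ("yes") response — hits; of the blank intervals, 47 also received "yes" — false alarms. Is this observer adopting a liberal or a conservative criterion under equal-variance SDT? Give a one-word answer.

z(H) = 1.036, z(FA) = -0.542
c = −½·(z(H) + z(FA)) = -0.247
c < 0 → liberal criterion (biased toward responding “yes”).

liberal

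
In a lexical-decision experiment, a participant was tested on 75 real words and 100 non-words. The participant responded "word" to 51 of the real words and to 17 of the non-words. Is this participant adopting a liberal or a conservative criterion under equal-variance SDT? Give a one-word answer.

conservative

z(H) = 0.468, z(FA) = -0.954
c = −½·(z(H) + z(FA)) = 0.243
c > 0 → conservative criterion (biased toward responding “no”).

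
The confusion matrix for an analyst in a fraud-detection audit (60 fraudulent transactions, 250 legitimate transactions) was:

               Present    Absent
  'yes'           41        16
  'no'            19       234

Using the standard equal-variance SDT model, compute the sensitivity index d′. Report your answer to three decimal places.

d′ = 1.999

H = 41/60 = 0.6833
FA = 16/250 = 0.0640
Φ⁻¹(H) = Φ⁻¹(0.6833) = 0.4769
Φ⁻¹(FA) = Φ⁻¹(0.0640) = -1.5220
d' = z(H) − z(FA) = 0.4769 − (-1.5220) = 1.9989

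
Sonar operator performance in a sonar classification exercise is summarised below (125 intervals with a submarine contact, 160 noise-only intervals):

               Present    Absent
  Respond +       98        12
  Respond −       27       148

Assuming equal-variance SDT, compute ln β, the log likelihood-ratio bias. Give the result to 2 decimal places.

H = 98/125 = 0.7840
FA = 12/160 = 0.0750
z(0.7840) = 0.786, z(0.0750) = -1.440
ln β = −½·[z(H)² − z(FA)²] = −0.5 × (0.618 − 2.074) = 0.728

ln β = 0.73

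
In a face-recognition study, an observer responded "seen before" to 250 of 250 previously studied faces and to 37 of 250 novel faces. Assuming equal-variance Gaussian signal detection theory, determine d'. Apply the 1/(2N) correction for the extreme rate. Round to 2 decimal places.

The hit rate is 250/250 = 1, so apply the 1/(2N) correction: H → 1 − 1/(2·250) = 0.99800.
z(H) = z(0.99800) = 2.878
z(FA) = z(0.14800) = -1.045
d' = 2.878 − (-1.045) = 3.923

d' = 3.92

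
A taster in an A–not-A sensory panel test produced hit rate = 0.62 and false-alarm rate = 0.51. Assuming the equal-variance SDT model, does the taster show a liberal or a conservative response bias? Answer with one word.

liberal

z(H) = 0.305, z(FA) = 0.025
c = −½·(z(H) + z(FA)) = -0.165
c < 0 → liberal criterion (biased toward responding “yes”).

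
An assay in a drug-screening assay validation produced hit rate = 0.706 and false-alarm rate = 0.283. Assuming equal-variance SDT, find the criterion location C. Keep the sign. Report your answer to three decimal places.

C = 0.016

Φ⁻¹(0.706) = 0.5417, Φ⁻¹(0.283) = -0.5740
c = −½·[z(H) + z(FA)] = −0.5 × (0.5417 + (-0.5740)) = 0.01615
c > 0: the assay has a conservative response bias.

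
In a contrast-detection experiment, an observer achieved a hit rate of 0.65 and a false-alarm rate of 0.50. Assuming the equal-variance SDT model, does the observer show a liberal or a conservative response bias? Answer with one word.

z(H) = 0.385, z(FA) = 0.000
c = −½·(z(H) + z(FA)) = -0.1925
c < 0 → liberal criterion (biased toward responding “yes”).

liberal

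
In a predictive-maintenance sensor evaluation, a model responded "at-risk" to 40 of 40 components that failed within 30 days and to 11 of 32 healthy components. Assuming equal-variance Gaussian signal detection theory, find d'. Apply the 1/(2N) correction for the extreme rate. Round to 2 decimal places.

The hit rate is 40/40 = 1, so apply the 1/(2N) correction: H → 1 − 1/(2·40) = 0.98750.
z(H) = z(0.98750) = 2.241
z(FA) = z(0.34375) = -0.402
d' = 2.241 − (-0.402) = 2.643

d' = 2.64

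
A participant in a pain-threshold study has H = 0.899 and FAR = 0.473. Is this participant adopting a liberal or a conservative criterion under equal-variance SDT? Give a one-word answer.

z(H) = 1.276, z(FA) = -0.068
c = −½·(z(H) + z(FA)) = -0.604
c < 0 → liberal criterion (biased toward responding “yes”).

liberal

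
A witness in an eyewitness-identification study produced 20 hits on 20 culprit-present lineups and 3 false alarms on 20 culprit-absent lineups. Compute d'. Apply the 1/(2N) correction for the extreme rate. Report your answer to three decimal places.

The hit rate is 20/20 = 1, so apply the 1/(2N) correction: H → 1 − 1/(2·20) = 0.97500.
z(H) = z(0.97500) = 1.9600
z(FA) = z(0.15000) = -1.0364
d' = 1.9600 − (-1.0364) = 2.9964

d' = 2.996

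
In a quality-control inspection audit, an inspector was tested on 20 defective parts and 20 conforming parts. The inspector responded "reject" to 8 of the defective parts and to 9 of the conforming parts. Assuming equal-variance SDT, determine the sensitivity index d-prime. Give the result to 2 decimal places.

H = 8/20 = 0.4000
FA = 9/20 = 0.4500
z(H) = z(0.4000) = -0.253
z(FA) = z(0.4500) = -0.126
d' = z(H) − z(FA) = -0.253 − (-0.126) = -0.127

d-prime = -0.13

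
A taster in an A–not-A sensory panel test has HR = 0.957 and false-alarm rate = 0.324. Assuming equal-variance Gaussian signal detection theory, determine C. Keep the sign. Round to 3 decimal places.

C = -0.630

z(H) = z(0.957) = 1.7169
z(FA) = z(0.324) = -0.4565
c = −½·[z(H) + z(FA)] = −0.5 × (1.7169 + (-0.4565)) = -0.6302
c < 0: the taster has a liberal response bias.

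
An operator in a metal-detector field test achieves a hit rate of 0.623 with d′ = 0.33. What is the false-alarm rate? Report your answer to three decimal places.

false-alarm rate = 0.493

z(hit rate) = z(0.623) = 0.3134
z(FA) = z(H) − d' = 0.3134 − 0.33 = -0.0166
false-alarm rate = Φ(-0.0166) = 0.4934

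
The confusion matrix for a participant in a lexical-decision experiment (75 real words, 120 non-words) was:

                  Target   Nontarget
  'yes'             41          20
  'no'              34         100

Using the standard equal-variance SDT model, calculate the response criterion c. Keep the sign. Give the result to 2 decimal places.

c = 0.43

H = 41/75 = 0.5467
FA = 20/120 = 0.1667
z(H) = 0.1173
z(FA) = -0.9673
c = −½·[z(H) + z(FA)] = −0.5 × (0.1173 + (-0.9673)) = 0.4250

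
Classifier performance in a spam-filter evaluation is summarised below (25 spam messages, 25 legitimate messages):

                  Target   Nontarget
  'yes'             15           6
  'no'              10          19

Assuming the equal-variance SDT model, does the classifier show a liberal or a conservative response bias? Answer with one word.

z(H) = 0.253, z(FA) = -0.706
c = −½·(z(H) + z(FA)) = 0.2265
c > 0 → conservative criterion (biased toward responding “no”).

conservative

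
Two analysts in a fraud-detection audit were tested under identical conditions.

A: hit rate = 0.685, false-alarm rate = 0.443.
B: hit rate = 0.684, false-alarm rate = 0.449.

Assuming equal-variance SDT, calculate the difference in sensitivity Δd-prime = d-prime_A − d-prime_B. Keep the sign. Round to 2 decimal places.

A: z(0.685) = 0.482, z(0.443) = -0.143, d' = 0.625
B: z(0.684) = 0.479, z(0.449) = -0.128, d' = 0.607
Δd' = d'_A − d'_B = 0.625 − 0.607 = 0.018
A has the higher sensitivity.

Δd-prime = 0.02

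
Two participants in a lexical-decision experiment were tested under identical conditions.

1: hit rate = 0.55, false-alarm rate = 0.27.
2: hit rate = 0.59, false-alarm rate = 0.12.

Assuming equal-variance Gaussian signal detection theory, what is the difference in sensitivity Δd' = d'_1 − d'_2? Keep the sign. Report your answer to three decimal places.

1: z(0.55) = 0.1257, z(0.27) = -0.6128, d' = 0.7385
2: z(0.59) = 0.2275, z(0.12) = -1.1750, d' = 1.4025
Δd' = d'_1 − d'_2 = 0.7385 − 1.4025 = -0.6640
2 has the higher sensitivity.

Δd' = -0.664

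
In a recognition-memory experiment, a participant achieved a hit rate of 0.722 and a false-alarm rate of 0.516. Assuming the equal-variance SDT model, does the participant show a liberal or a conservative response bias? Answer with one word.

liberal

z(H) = 0.589, z(FA) = 0.040
c = −½·(z(H) + z(FA)) = -0.3145
c < 0 → liberal criterion (biased toward responding “yes”).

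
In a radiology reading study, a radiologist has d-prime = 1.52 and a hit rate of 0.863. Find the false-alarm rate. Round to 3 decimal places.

false-alarm rate = 0.335

z(hit rate) = z(0.863) = 1.0939
z(FA) = z(H) − d' = 1.0939 − 1.52 = -0.4261
false-alarm rate = Φ(-0.4261) = 0.3350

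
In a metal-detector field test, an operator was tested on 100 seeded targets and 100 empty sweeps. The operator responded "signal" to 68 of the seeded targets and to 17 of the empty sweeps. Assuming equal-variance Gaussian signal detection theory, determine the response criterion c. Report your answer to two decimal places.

H = 68/100 = 0.6800
FA = 17/100 = 0.1700
z(H) = 0.4677
z(FA) = -0.9542
c = −½·[z(H) + z(FA)] = −0.5 × (0.4677 + (-0.9542)) = 0.24325
c > 0: the operator has a conservative response bias.

c = 0.24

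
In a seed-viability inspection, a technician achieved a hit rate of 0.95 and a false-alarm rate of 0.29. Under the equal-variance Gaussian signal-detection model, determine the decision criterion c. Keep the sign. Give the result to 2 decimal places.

Φ⁻¹(H) = Φ⁻¹(0.95) = 1.645
Φ⁻¹(FA) = Φ⁻¹(0.29) = -0.553
c = −½·[z(H) + z(FA)] = −0.5 × (1.645 + (-0.553)) = -0.546
c < 0: the technician has a liberal response bias.

c = -0.55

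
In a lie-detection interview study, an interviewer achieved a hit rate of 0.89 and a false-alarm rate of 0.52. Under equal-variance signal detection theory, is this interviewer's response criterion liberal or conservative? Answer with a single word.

z(H) = 1.227, z(FA) = 0.050
c = −½·(z(H) + z(FA)) = -0.6385
c < 0 → liberal criterion (biased toward responding “yes”).

liberal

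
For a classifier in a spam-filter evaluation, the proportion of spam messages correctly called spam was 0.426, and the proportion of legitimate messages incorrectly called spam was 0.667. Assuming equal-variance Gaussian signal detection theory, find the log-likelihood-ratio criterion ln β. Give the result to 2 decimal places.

ln β = 0.08

z(H) = -0.187
z(FA) = 0.432
ln β = −½·[z(H)² − z(FA)²] = −0.5 × (0.035 − 0.187) = 0.076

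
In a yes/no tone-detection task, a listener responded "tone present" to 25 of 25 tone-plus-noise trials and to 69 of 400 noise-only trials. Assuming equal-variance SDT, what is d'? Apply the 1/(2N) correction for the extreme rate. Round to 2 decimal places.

d' = 3.00

The hit rate is 25/25 = 1, so apply the 1/(2N) correction: H → 1 − 1/(2·25) = 0.98000.
z(H) = z(0.98000) = 2.054
z(FA) = z(0.17250) = -0.944
d' = 2.054 − (-0.944) = 2.998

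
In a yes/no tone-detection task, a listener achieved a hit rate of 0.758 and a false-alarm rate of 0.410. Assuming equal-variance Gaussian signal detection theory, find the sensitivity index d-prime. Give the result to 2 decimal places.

z(H) = 0.6999
z(FA) = -0.2275
d' = z(H) − z(FA) = 0.6999 − (-0.2275) = 0.9274

d-prime = 0.93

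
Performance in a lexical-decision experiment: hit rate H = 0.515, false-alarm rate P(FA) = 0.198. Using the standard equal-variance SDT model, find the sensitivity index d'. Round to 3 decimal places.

d' = 0.886

z(H) = z(0.515) = 0.0376
z(FA) = z(0.198) = -0.8488
d' = z(H) − z(FA) = 0.0376 − (-0.8488) = 0.8864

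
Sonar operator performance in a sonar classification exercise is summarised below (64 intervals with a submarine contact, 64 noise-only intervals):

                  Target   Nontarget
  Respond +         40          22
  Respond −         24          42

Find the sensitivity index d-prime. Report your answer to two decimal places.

H = 40/64 = 0.6250
FA = 22/64 = 0.3438
Φ⁻¹(H) = Φ⁻¹(0.6250) = 0.319
Φ⁻¹(FA) = Φ⁻¹(0.3438) = -0.402
d' = z(H) − z(FA) = 0.319 − (-0.402) = 0.721

d-prime = 0.72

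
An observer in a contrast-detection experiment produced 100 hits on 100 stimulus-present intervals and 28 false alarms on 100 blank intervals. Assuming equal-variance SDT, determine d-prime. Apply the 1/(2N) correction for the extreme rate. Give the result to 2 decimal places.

The hit rate is 100/100 = 1, so apply the 1/(2N) correction: H → 1 − 1/(2·100) = 0.99500.
z(H) = z(0.99500) = 2.576
z(FA) = z(0.28000) = -0.583
d' = 2.576 − (-0.583) = 3.159

d-prime = 3.16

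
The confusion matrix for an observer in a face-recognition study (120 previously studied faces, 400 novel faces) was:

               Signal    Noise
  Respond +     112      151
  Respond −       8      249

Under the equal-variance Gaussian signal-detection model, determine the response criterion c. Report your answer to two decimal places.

H = 112/120 = 0.9333
FA = 151/400 = 0.3775
Φ⁻¹(H) = 1.5008
Φ⁻¹(FA) = -0.3121
c = −½·[z(H) + z(FA)] = −0.5 × (1.5008 + (-0.3121)) = -0.59435

c = -0.59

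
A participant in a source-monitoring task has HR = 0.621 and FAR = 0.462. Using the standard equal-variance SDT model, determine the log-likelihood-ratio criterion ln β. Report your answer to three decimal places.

ln β = -0.043

Φ⁻¹(0.621) = 0.3081, Φ⁻¹(0.462) = -0.0954
ln β = −½·[z(H)² − z(FA)²] = −0.5 × (0.0949 − 0.0091) = -0.0429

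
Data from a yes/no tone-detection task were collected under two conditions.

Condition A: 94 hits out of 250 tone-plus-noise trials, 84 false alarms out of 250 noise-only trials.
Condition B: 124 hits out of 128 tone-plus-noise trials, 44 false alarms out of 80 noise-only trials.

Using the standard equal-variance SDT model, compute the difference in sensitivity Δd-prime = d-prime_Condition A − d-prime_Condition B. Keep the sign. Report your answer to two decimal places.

Condition A: z(0.3760) = -0.316, z(0.3360) = -0.423, d' = 0.107
Condition B: z(0.9688) = 1.863, z(0.5500) = 0.126, d' = 1.737
Δd' = d'_Condition A − d'_Condition B = 0.107 − 1.737 = -1.630
Condition B has the higher sensitivity.

Δd-prime = -1.63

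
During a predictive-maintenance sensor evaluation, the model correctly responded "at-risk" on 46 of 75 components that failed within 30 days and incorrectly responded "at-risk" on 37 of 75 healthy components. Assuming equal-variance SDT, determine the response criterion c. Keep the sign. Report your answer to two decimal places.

c = -0.14

H = 46/75 = 0.6133
FA = 37/75 = 0.4933
z(0.6133) = 0.288, z(0.4933) = -0.017
c = −½·[z(H) + z(FA)] = −0.5 × (0.288 + (-0.017)) = -0.1355
c < 0: the model has a liberal response bias.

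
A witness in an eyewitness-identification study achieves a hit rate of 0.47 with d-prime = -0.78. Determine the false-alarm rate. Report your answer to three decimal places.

z(hit rate) = z(0.47) = -0.0753
z(FA) = z(H) − d' = -0.0753 − (-0.78) = 0.7047
false-alarm rate = Φ(0.7047) = 0.7595

false-alarm rate = 0.760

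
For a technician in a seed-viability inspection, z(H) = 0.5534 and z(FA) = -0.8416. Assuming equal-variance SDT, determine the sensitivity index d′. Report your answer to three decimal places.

d' = z(H) − z(FA) = 0.5534 − (-0.8416) = 1.3950

d′ = 1.395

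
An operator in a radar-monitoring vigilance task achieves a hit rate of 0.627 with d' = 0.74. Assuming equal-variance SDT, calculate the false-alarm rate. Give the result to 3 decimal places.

z(hit rate) = z(0.627) = 0.3239
z(FA) = z(H) − d' = 0.3239 − 0.74 = -0.4161
false-alarm rate = Φ(-0.4161) = 0.3387

false-alarm rate = 0.339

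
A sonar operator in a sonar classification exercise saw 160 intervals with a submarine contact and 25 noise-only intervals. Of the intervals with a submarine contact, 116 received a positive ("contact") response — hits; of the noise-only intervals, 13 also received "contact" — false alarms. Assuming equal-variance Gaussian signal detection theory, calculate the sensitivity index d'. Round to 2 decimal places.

d' = 0.55

H = 116/160 = 0.7250
FA = 13/25 = 0.5200
Φ⁻¹(0.7250) = 0.598, Φ⁻¹(0.5200) = 0.050
d' = z(H) − z(FA) = 0.598 − 0.050 = 0.548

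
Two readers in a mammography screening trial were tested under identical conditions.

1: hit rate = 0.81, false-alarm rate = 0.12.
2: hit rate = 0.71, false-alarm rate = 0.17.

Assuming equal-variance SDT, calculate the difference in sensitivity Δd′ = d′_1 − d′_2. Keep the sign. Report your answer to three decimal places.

Δd′ = 0.545

1: z(0.81) = 0.8779, z(0.12) = -1.1750, d' = 2.0529
2: z(0.71) = 0.5534, z(0.17) = -0.9542, d' = 1.5076
Δd' = d'_1 − d'_2 = 2.0529 − 1.5076 = 0.5453
1 has the higher sensitivity.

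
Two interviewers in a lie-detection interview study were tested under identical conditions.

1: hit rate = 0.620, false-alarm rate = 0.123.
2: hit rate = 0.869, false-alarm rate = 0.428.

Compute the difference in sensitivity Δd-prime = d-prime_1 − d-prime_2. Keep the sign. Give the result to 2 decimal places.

Δd-prime = 0.16

1: z(0.620) = 0.305, z(0.123) = -1.160, d' = 1.465
2: z(0.869) = 1.122, z(0.428) = -0.181, d' = 1.303
Δd' = d'_1 − d'_2 = 1.465 − 1.303 = 0.162
1 has the higher sensitivity.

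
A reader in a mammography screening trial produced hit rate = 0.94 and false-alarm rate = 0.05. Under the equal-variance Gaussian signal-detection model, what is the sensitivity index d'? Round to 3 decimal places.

Φ⁻¹(0.94) = 1.5548, Φ⁻¹(0.05) = -1.6449
d' = z(H) − z(FA) = 1.5548 − (-1.6449) = 3.1997

d' = 3.200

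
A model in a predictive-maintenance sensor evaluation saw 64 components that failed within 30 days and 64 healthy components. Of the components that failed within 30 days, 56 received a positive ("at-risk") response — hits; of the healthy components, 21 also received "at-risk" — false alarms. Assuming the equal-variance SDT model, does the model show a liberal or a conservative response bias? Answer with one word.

liberal

z(H) = 1.150, z(FA) = -0.445
c = −½·(z(H) + z(FA)) = -0.3525
c < 0 → liberal criterion (biased toward responding “yes”).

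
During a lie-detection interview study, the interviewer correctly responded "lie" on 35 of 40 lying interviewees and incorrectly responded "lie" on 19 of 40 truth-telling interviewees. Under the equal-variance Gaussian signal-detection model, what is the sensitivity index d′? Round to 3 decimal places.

d′ = 1.213

H = 35/40 = 0.8750
FA = 19/40 = 0.4750
z(H) = z(0.8750) = 1.1503
z(FA) = z(0.4750) = -0.0627
d' = z(H) − z(FA) = 1.1503 − (-0.0627) = 1.2130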